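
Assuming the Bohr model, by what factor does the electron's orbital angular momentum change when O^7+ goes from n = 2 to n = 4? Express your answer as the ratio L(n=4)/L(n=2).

2

L = nℏ depends only on n, so L ∝ n.
L(n=4)/L(n=2) = (4/2)^1 = 2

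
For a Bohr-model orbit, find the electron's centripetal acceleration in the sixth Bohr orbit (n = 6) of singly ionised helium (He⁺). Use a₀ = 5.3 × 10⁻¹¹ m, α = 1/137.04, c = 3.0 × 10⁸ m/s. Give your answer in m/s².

5.6 × 10²⁰ m/s²

r = n²a₀/Z = 9.5 × 10⁻¹⁰ m, v = Zαc/n = 7.3 × 10⁵ m/s
a = v²/r = (7.3 × 10⁵)² / 9.5 × 10⁻¹⁰ = 5.6 × 10²⁰ m/s²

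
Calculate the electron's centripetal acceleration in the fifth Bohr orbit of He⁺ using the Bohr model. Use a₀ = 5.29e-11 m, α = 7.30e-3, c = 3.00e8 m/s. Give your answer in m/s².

r = n²a₀/Z = 6.61e-10 m, v = Zαc/n = 8.76e5 m/s
a = v²/r = (8.76e5)² / 6.61e-10 = 1.16e21 m/s²

1.16e21 m/s²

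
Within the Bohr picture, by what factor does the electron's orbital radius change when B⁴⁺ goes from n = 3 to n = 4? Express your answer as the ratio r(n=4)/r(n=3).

r ∝ Z^-1 · n^2; with Z fixed, r ∝ n^2.
r(n=4)/r(n=3) = (4/3)^2 = 16/9

16/9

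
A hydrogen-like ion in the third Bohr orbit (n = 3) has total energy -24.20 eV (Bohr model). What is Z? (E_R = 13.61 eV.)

E_n = −E_R Z²/n² ⇒ Z² = −E_n n²/E_R = 24.20 × 3² / 13.61 ≈ 16.00
Z = 4

4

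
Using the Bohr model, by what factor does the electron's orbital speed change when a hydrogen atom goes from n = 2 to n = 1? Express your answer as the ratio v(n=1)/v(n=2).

2

v ∝ Z^1 · n^-1; with Z fixed, v ∝ n^-1.
v(n=1)/v(n=2) = (1/2)^-1 = 2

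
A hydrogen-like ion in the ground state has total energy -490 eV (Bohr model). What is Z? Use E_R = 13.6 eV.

6

E_n = −E_R Z²/n² ⇒ Z² = −E_n n²/E_R = 490 × 1² / 13.6 ≈ 36.03
Z = 6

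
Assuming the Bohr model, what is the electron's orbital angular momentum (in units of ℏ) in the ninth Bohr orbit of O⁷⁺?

9

L_n = nℏ, so L/ℏ = n = 9.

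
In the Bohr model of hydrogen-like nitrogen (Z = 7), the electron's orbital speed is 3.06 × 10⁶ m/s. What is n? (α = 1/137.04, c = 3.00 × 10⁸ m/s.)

5

v_n = Zαc/n ⇒ n = Zαc/v = 7 × 0.00730 × 3.00 × 10⁸ / 3.06 × 10⁶ ≈ 5.01
n = 5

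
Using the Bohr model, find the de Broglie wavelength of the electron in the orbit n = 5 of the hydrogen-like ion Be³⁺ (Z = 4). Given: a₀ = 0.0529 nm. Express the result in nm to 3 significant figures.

The Bohr quantisation condition is nλ = 2πr_n.
r_n = n²a₀/Z = 0.331 nm
λ = 2πr_n/n = 2π·0.331/5 = 0.415 nm

0.415 nm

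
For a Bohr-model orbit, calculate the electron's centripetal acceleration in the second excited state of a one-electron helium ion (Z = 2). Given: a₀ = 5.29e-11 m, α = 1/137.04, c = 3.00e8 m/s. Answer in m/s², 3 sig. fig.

r = n²a₀/Z = 2.38e-10 m, v = Zαc/n = 1.46e6 m/s
a = v²/r = (1.46e6)² / 2.38e-10 = 8.95e21 m/s²

8.95e21 m/s²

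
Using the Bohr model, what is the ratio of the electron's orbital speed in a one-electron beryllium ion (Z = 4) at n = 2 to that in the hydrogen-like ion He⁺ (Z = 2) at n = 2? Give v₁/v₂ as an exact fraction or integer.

v ∝ Z^1 · n^-1
v₁/v₂ = (4/2)^1 · (2/2)^-1 = 2

2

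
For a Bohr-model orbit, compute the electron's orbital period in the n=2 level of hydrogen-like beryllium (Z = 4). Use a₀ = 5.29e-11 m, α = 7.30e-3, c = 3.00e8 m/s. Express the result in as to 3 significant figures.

r = n²a₀/Z = 2²·5.29e-11/4 = 5.29e-11 m
v = Zαc/n = 4·0.00730·3.00e8/2 = 4.38e6 m/s
T = 2πr/v = 7.59e-17 s = 75.9 as

75.9 as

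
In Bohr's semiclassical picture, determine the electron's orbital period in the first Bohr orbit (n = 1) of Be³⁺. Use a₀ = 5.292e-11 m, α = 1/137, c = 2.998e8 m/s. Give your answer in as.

r = n²a₀/Z = 1²·5.292e-11/4 = 1.323e-11 m
v = Zαc/n = 4·0.007299·2.998e8/1 = 8.753e6 m/s
T = 2πr/v = 9.497e-18 s = 9.497 as

9.497 as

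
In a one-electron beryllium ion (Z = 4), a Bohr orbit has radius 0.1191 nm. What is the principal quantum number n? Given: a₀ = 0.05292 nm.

r_n = n²a₀/Z ⇒ n² = rZ/a₀ = 0.1191 × 4 / 0.05292 ≈ 9.00
n = 3

3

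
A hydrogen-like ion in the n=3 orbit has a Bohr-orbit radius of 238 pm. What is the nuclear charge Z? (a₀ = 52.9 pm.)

r_n = n²a₀/Z ⇒ Z = n²a₀/r = 3² × 52.9 / 238 ≈ 2.00
Z = 2

2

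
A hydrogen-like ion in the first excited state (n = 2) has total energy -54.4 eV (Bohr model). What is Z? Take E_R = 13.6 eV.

E_n = −E_R Z²/n² ⇒ Z² = −E_n n²/E_R = 54.4 × 2² / 13.6 ≈ 16.00
Z = 4

4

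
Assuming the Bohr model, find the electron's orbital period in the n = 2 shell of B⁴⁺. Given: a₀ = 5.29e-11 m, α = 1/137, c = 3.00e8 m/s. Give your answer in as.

48.6 as

r = n²a₀/Z = 2²·5.29e-11/5 = 4.23e-11 m
v = Zαc/n = 5·0.00730·3.00e8/2 = 5.47e6 m/s
T = 2πr/v = 4.86e-17 s = 48.6 as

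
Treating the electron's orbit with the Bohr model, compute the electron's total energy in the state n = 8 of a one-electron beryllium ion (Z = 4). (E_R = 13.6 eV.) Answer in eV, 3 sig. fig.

-3.40 eV

E_n = −E_R·Z²/n² = −13.6 × 4²/8² = -3.40 eV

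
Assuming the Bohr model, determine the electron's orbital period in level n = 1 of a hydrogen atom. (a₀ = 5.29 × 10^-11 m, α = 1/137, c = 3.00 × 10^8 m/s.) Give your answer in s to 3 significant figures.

1.52 × 10^-16 s

r = n²a₀/Z = 1²·5.29 × 10^-11/1 = 5.29 × 10^-11 m
v = Zαc/n = 1·0.00730·3.00 × 10^8/1 = 2.19 × 10^6 m/s
T = 2πr/v = 1.52 × 10^-16 s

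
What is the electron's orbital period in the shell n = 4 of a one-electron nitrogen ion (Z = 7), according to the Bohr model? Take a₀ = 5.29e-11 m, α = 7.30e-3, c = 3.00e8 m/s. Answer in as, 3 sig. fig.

r = n²a₀/Z = 4²·5.29e-11/7 = 1.21e-10 m
v = Zαc/n = 7·0.00730·3.00e8/4 = 3.83e6 m/s
T = 2πr/v = 1.98e-16 s = 198 as

198 as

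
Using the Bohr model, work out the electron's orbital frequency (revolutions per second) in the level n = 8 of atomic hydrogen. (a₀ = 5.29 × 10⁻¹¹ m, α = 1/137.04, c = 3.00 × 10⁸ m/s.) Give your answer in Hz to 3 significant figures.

1.29 × 10¹³ Hz

r = n²a₀/Z = 3.39 × 10⁻⁹ m, v = Zαc/n = 2.74 × 10⁵ m/s
f = v/(2πr) = 1.29 × 10¹³ Hz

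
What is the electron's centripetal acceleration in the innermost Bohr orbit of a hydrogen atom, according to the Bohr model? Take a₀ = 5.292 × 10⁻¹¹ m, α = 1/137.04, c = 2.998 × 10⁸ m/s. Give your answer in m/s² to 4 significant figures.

r = n²a₀/Z = 5.292 × 10⁻¹¹ m, v = Zαc/n = 2.188 × 10⁶ m/s
a = v²/r = (2.188 × 10⁶)² / 5.292 × 10⁻¹¹ = 9.044 × 10²² m/s²

9.044 × 10²² m/s²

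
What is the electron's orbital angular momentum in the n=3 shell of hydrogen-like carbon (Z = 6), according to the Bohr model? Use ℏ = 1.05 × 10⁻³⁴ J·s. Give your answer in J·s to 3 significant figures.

L_n = nℏ = 3 × 1.05 × 10⁻³⁴ = 3.15 × 10⁻³⁴ J·s

3.15 × 10⁻³⁴ J·s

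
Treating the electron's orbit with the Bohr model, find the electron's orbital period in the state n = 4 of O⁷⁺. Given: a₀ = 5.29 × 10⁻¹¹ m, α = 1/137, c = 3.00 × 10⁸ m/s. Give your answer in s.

1.52 × 10⁻¹⁶ s

r = n²a₀/Z = 4²·5.29 × 10⁻¹¹/8 = 1.06 × 10⁻¹⁰ m
v = Zαc/n = 8·0.00730·3.00 × 10⁸/4 = 4.38 × 10⁶ m/s
T = 2πr/v = 1.52 × 10⁻¹⁶ s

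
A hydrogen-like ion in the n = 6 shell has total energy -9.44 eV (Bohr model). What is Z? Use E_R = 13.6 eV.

E_n = −E_R Z²/n² ⇒ Z² = −E_n n²/E_R = 9.44 × 6² / 13.6 ≈ 24.99
Z = 5

5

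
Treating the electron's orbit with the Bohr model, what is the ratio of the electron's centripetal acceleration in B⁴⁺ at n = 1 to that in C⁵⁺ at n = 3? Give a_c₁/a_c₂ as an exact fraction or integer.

375/8

a_c ∝ Z^3 · n^-4
a_c₁/a_c₂ = (5/6)^3 · (1/3)^-4 = 375/8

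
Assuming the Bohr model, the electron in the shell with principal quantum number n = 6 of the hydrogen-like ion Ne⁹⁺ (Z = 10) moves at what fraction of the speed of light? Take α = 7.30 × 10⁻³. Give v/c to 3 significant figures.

0.0122

v_n = Zαc/n, so v/c = Zα/n = 10 × 0.00730 / 6 = 0.0122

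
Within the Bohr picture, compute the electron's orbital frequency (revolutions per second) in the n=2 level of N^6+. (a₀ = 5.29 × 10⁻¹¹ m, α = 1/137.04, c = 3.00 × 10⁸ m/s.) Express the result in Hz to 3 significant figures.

4.03 × 10¹⁶ Hz

r = n²a₀/Z = 3.02 × 10⁻¹¹ m, v = Zαc/n = 7.66 × 10⁶ m/s
f = v/(2πr) = 4.03 × 10¹⁶ Hz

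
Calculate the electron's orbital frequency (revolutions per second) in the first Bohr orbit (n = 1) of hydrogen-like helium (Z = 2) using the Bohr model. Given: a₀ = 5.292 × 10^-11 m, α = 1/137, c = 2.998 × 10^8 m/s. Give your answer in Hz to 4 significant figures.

r = n²a₀/Z = 2.646 × 10^-11 m, v = Zαc/n = 4.377 × 10^6 m/s
f = v/(2πr) = 2.633 × 10^16 Hz

2.633 × 10^16 Hz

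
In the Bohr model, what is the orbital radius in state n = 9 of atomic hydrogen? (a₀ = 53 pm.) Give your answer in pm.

r_n = n²a₀/Z = 9² × 53 / 1
    = 81 × 53 / 1 = 4300 pm

4300 pm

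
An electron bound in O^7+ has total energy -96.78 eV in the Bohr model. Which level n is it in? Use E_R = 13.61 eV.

E_n = −E_R Z²/n² ⇒ n² = E_R Z²/(−E_n) = 13.61 × 8² / 96.78 ≈ 9.00
n = 3

3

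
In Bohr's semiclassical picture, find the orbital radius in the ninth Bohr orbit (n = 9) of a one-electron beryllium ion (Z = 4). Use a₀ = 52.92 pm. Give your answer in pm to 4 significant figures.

1072 pm

r_n = n²a₀/Z = 9² × 52.92 / 4
    = 81 × 52.92 / 4 = 1072 pm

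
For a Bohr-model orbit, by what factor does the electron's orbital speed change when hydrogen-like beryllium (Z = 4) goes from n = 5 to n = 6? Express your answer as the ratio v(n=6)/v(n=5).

5/6

v ∝ Z^1 · n^-1; with Z fixed, v ∝ n^-1.
v(n=6)/v(n=5) = (6/5)^-1 = 5/6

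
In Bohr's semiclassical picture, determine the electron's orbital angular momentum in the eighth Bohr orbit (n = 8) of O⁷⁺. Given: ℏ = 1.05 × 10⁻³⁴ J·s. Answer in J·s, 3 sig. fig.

L_n = nℏ = 8 × 1.05 × 10⁻³⁴ = 8.40 × 10⁻³⁴ J·s

8.40 × 10⁻³⁴ J·s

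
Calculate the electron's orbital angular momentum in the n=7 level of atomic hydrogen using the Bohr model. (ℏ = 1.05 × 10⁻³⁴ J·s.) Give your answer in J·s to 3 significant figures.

L_n = nℏ = 7 × 1.05 × 10⁻³⁴ = 7.35 × 10⁻³⁴ J·s

7.35 × 10⁻³⁴ J·s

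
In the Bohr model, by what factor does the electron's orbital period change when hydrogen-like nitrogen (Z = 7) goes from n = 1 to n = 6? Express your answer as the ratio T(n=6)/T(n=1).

T ∝ Z^-2 · n^3; with Z fixed, T ∝ n^3.
T(n=6)/T(n=1) = (6/1)^3 = 216

216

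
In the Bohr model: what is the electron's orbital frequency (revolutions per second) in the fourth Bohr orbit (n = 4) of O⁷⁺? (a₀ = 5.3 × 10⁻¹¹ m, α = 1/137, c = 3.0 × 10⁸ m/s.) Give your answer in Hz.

6.6 × 10¹⁵ Hz

r = n²a₀/Z = 1.1 × 10⁻¹⁰ m, v = Zαc/n = 4.4 × 10⁶ m/s
f = v/(2πr) = 6.6 × 10¹⁵ Hz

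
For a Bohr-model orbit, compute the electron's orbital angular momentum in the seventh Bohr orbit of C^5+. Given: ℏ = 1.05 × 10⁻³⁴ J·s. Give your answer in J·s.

L_n = nℏ = 7 × 1.05 × 10⁻³⁴ = 7.35 × 10⁻³⁴ J·s

7.35 × 10⁻³⁴ J·s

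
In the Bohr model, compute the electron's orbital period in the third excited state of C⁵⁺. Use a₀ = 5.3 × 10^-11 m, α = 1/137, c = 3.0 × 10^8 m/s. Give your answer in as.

r = n²a₀/Z = 4²·5.3 × 10^-11/6 = 1.4 × 10^-10 m
v = Zαc/n = 6·0.0073·3.0 × 10^8/4 = 3.3 × 10^6 m/s
T = 2πr/v = 2.7 × 10^-16 s = 270 as

270 as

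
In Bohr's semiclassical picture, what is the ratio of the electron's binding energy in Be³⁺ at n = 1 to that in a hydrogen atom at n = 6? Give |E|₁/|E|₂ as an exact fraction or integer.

|E| ∝ Z^2 · n^-2
|E|₁/|E|₂ = (4/1)^2 · (1/6)^-2 = 576

576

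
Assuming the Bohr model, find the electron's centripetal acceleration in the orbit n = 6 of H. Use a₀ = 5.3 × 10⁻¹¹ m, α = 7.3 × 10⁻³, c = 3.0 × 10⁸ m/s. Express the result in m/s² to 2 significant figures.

7.0 × 10¹⁹ m/s²

r = n²a₀/Z = 1.9 × 10⁻⁹ m, v = Zαc/n = 3.6 × 10⁵ m/s
a = v²/r = (3.6 × 10⁵)² / 1.9 × 10⁻⁹ = 7.0 × 10¹⁹ m/s²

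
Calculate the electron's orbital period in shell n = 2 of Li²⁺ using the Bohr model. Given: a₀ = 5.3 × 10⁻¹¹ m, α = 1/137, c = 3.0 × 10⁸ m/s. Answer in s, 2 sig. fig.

r = n²a₀/Z = 2²·5.3 × 10⁻¹¹/3 = 7.1 × 10⁻¹¹ m
v = Zαc/n = 3·0.0073·3.0 × 10⁸/2 = 3.3 × 10⁶ m/s
T = 2πr/v = 1.4 × 10⁻¹⁶ s

1.4 × 10⁻¹⁶ s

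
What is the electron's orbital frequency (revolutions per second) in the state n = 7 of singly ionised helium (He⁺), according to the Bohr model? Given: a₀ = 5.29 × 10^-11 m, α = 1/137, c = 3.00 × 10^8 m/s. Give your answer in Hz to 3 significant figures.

r = n²a₀/Z = 1.30 × 10^-9 m, v = Zαc/n = 6.26 × 10^5 m/s
f = v/(2πr) = 7.68 × 10^13 Hz

7.68 × 10^13 Hz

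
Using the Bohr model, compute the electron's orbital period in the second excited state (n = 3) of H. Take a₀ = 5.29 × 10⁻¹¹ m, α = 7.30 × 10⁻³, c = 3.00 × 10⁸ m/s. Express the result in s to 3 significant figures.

r = n²a₀/Z = 3²·5.29 × 10⁻¹¹/1 = 4.76 × 10⁻¹⁰ m
v = Zαc/n = 1·0.00730·3.00 × 10⁸/3 = 7.30 × 10⁵ m/s
T = 2πr/v = 4.10 × 10⁻¹⁵ s

4.10 × 10⁻¹⁵ s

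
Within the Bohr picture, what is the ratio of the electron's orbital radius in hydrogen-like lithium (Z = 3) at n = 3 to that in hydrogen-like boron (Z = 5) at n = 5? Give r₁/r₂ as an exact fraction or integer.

3/5

r ∝ Z^-1 · n^2
r₁/r₂ = (3/5)^-1 · (3/5)^2 = 3/5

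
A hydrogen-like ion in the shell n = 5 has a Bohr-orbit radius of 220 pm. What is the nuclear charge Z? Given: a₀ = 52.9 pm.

6

r_n = n²a₀/Z ⇒ Z = n²a₀/r = 5² × 52.9 / 220 ≈ 6.01
Z = 6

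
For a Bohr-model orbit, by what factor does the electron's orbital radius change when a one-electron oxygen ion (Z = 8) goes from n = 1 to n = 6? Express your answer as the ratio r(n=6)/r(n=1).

36

r ∝ Z^-1 · n^2; with Z fixed, r ∝ n^2.
r(n=6)/r(n=1) = (6/1)^2 = 36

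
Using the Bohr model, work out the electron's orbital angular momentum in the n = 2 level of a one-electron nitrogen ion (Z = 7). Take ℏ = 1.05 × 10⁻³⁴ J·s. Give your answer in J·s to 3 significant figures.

L_n = nℏ = 2 × 1.05 × 10⁻³⁴ = 2.10 × 10⁻³⁴ J·s

2.10 × 10⁻³⁴ J·s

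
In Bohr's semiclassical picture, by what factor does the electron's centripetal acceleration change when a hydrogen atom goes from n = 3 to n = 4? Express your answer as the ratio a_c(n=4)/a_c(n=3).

a_c ∝ Z^3 · n^-4; with Z fixed, a_c ∝ n^-4.
a_c(n=4)/a_c(n=3) = (4/3)^-4 = 81/256

81/256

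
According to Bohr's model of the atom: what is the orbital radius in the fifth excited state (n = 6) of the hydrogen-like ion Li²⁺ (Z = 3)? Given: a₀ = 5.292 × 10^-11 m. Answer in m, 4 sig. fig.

r_n = n²a₀/Z = 6² × 5.292 × 10^-11 / 3
    = 36 × 5.292 × 10^-11 / 3 = 6.350 × 10^-10 m

6.350 × 10^-10 m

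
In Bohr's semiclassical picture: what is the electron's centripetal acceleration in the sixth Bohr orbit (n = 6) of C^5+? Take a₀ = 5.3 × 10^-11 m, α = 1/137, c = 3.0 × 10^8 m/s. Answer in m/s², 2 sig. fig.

r = n²a₀/Z = 3.2 × 10^-10 m, v = Zαc/n = 2.2 × 10^6 m/s
a = v²/r = (2.2 × 10^6)² / 3.2 × 10^-10 = 1.5 × 10^22 m/s²

1.5 × 10^22 m/s²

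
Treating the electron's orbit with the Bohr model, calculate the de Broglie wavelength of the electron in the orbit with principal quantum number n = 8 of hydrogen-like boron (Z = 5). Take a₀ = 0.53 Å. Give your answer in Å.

5.3 Å

The Bohr quantisation condition is nλ = 2πr_n.
r_n = n²a₀/Z = 6.8 Å
λ = 2πr_n/n = 2π·6.8/8 = 5.3 Å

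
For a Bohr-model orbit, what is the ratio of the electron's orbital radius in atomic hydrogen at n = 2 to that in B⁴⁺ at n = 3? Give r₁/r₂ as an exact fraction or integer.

r ∝ Z^-1 · n^2
r₁/r₂ = (1/5)^-1 · (2/3)^2 = 20/9

20/9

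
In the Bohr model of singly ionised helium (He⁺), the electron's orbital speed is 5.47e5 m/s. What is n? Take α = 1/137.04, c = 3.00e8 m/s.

v_n = Zαc/n ⇒ n = Zαc/v = 2 × 0.00730 × 3.00e8 / 5.47e5 ≈ 8.00
n = 8

8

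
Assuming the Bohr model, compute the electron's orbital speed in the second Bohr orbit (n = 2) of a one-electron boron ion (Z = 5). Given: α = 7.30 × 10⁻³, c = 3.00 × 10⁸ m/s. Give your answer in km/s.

v_n = Zαc/n = 5 × 0.00730 × 3.00 × 10⁸ / 2
    = 5480 km/s

5480 km/s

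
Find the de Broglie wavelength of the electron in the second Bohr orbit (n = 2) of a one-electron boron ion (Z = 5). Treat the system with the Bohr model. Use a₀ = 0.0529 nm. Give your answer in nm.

The Bohr quantisation condition is nλ = 2πr_n.
r_n = n²a₀/Z = 0.0423 nm
λ = 2πr_n/n = 2π·0.0423/2 = 0.133 nm

0.133 nm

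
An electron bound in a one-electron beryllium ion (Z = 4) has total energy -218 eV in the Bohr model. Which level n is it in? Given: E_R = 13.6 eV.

1

E_n = −E_R Z²/n² ⇒ n² = E_R Z²/(−E_n) = 13.6 × 4² / 218 ≈ 1.00
n = 1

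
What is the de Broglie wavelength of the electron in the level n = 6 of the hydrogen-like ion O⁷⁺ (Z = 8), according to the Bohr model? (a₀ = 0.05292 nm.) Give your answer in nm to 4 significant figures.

0.2494 nm

The Bohr quantisation condition is nλ = 2πr_n.
r_n = n²a₀/Z = 0.2381 nm
λ = 2πr_n/n = 2π·0.2381/6 = 0.2494 nm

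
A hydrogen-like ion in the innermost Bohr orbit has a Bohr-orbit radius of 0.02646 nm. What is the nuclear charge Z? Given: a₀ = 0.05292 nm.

r_n = n²a₀/Z ⇒ Z = n²a₀/r = 1² × 0.05292 / 0.02646 ≈ 2.00
Z = 2

2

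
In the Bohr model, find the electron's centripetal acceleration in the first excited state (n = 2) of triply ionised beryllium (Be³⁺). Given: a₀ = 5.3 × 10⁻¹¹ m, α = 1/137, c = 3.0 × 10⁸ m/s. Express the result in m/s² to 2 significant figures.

r = n²a₀/Z = 5.3 × 10⁻¹¹ m, v = Zαc/n = 4.4 × 10⁶ m/s
a = v²/r = (4.4 × 10⁶)² / 5.3 × 10⁻¹¹ = 3.6 × 10²³ m/s²

3.6 × 10²³ m/s²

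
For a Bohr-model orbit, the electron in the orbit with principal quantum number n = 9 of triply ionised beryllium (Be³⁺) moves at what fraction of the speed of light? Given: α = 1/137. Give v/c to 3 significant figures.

0.00324

v_n = Zαc/n, so v/c = Zα/n = 4 × 0.00730 / 9 = 0.00324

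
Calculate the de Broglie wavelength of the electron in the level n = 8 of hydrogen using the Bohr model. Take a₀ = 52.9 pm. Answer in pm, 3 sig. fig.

2660 pm

The Bohr quantisation condition is nλ = 2πr_n.
r_n = n²a₀/Z = 3390 pm
λ = 2πr_n/n = 2π·3390/8 = 2660 pm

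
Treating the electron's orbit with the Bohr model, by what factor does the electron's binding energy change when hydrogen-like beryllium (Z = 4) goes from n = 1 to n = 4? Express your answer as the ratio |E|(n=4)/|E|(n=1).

|E| ∝ Z^2 · n^-2; with Z fixed, |E| ∝ n^-2.
|E|(n=4)/|E|(n=1) = (4/1)^-2 = 1/16

1/16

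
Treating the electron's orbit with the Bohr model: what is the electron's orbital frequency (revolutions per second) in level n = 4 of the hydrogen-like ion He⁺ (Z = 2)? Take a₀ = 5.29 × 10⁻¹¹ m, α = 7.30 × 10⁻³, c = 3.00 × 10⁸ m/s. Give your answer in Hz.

r = n²a₀/Z = 4.23 × 10⁻¹⁰ m, v = Zαc/n = 1.09 × 10⁶ m/s
f = v/(2πr) = 4.12 × 10¹⁴ Hz

4.12 × 10¹⁴ Hz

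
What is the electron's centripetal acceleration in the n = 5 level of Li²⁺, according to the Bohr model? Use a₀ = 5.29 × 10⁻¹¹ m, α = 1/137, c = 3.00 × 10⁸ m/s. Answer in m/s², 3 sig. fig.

r = n²a₀/Z = 4.41 × 10⁻¹⁰ m, v = Zαc/n = 1.31 × 10⁶ m/s
a = v²/r = (1.31 × 10⁶)² / 4.41 × 10⁻¹⁰ = 3.92 × 10²¹ m/s²

3.92 × 10²¹ m/s²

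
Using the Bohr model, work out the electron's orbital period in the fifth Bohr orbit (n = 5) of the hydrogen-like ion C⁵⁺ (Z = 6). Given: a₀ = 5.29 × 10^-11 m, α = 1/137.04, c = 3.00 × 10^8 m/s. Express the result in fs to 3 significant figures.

r = n²a₀/Z = 5²·5.29 × 10^-11/6 = 2.20 × 10^-10 m
v = Zαc/n = 6·0.00730·3.00 × 10^8/5 = 2.63 × 10^6 m/s
T = 2πr/v = 5.27 × 10^-16 s = 0.527 fs

0.527 fs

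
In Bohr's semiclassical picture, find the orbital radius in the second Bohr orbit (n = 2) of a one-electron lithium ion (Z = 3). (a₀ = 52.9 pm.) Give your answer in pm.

70.5 pm

r_n = n²a₀/Z = 2² × 52.9 / 3
    = 4 × 52.9 / 3 = 70.5 pm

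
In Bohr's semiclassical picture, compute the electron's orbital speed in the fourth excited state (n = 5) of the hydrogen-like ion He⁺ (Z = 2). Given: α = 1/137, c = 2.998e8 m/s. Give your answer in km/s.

v_n = Zαc/n = 2 × 0.007299 × 2.998e8 / 5
    = 875.3 km/s

875.3 km/s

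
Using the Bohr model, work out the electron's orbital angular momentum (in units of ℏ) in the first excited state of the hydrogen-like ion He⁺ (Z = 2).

2

L_n = nℏ, so L/ℏ = n = 2.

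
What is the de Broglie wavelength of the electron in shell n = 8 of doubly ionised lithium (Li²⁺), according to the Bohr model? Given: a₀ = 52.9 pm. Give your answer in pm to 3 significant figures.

The Bohr quantisation condition is nλ = 2πr_n.
r_n = n²a₀/Z = 1130 pm
λ = 2πr_n/n = 2π·1130/8 = 886 pm

886 pm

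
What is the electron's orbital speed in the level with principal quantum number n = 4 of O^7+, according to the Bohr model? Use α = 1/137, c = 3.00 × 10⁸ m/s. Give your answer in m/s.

4.38 × 10⁶ m/s

v_n = Zαc/n = 8 × 0.00730 × 3.00 × 10⁸ / 4
    = 4.38 × 10⁶ m/s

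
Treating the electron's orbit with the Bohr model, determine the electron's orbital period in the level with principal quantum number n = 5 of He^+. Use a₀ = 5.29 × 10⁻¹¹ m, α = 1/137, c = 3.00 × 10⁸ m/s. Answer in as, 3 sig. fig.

4740 as

r = n²a₀/Z = 5²·5.29 × 10⁻¹¹/2 = 6.61 × 10⁻¹⁰ m
v = Zαc/n = 2·0.00730·3.00 × 10⁸/5 = 8.76 × 10⁵ m/s
T = 2πr/v = 4.74 × 10⁻¹⁵ s = 4740 as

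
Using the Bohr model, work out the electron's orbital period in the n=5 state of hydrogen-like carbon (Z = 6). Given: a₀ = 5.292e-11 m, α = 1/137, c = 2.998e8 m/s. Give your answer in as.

r = n²a₀/Z = 5²·5.292e-11/6 = 2.205e-10 m
v = Zαc/n = 6·0.007299·2.998e8/5 = 2.626e6 m/s
T = 2πr/v = 5.276e-16 s = 527.6 as

527.6 as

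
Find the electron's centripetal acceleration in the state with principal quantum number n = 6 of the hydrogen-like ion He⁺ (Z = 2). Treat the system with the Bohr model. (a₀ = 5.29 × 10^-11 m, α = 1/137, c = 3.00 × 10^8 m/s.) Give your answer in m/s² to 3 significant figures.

5.60 × 10^20 m/s²

r = n²a₀/Z = 9.52 × 10^-10 m, v = Zαc/n = 7.30 × 10^5 m/s
a = v²/r = (7.30 × 10^5)² / 9.52 × 10^-10 = 5.60 × 10^20 m/s²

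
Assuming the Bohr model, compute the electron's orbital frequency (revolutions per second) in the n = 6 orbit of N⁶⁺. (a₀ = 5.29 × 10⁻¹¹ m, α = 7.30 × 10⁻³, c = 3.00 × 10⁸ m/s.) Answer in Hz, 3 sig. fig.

1.49 × 10¹⁵ Hz

r = n²a₀/Z = 2.72 × 10⁻¹⁰ m, v = Zαc/n = 2.56 × 10⁶ m/s
f = v/(2πr) = 1.49 × 10¹⁵ Hz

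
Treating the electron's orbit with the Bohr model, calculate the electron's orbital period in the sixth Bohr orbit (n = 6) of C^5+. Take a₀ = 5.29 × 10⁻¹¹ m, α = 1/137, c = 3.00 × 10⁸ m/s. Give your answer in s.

r = n²a₀/Z = 6²·5.29 × 10⁻¹¹/6 = 3.17 × 10⁻¹⁰ m
v = Zαc/n = 6·0.00730·3.00 × 10⁸/6 = 2.19 × 10⁶ m/s
T = 2πr/v = 9.11 × 10⁻¹⁶ s

9.11 × 10⁻¹⁶ s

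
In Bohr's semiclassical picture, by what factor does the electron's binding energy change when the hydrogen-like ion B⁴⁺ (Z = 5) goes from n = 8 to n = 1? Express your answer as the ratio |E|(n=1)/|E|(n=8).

64

|E| ∝ Z^2 · n^-2; with Z fixed, |E| ∝ n^-2.
|E|(n=1)/|E|(n=8) = (1/8)^-2 = 64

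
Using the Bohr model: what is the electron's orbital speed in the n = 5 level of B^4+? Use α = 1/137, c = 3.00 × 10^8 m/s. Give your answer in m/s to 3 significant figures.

v_n = Zαc/n = 5 × 0.00730 × 3.00 × 10^8 / 5
    = 2.19 × 10^6 m/s

2.19 × 10^6 m/s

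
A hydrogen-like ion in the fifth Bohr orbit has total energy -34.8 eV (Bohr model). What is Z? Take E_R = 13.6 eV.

8

E_n = −E_R Z²/n² ⇒ Z² = −E_n n²/E_R = 34.8 × 5² / 13.6 ≈ 63.97
Z = 8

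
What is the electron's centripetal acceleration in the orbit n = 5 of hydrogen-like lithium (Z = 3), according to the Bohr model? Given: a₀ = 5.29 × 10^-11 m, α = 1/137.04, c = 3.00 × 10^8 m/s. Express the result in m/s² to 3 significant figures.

3.91 × 10^21 m/s²

r = n²a₀/Z = 4.41 × 10^-10 m, v = Zαc/n = 1.31 × 10^6 m/s
a = v²/r = (1.31 × 10^6)² / 4.41 × 10^-10 = 3.91 × 10^21 m/s²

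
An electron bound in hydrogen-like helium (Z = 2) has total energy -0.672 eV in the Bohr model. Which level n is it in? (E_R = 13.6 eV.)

E_n = −E_R Z²/n² ⇒ n² = E_R Z²/(−E_n) = 13.6 × 2² / 0.672 ≈ 80.95
n = 9

9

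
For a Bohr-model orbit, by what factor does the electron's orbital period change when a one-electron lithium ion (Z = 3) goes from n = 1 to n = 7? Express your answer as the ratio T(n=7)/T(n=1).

T ∝ Z^-2 · n^3; with Z fixed, T ∝ n^3.
T(n=7)/T(n=1) = (7/1)^3 = 343

343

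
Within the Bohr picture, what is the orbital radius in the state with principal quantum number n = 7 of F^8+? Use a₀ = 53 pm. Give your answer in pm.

r_n = n²a₀/Z = 7² × 53 / 9
    = 49 × 53 / 9 = 290 pm

290 pm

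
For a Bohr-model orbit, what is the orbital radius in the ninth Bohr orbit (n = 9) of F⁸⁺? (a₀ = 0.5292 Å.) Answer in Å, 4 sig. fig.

r_n = n²a₀/Z = 9² × 0.5292 / 9
    = 81 × 0.5292 / 9 = 4.763 Å

4.763 Å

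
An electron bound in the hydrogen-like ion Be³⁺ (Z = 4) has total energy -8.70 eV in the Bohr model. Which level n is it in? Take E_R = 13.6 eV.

E_n = −E_R Z²/n² ⇒ n² = E_R Z²/(−E_n) = 13.6 × 4² / 8.70 ≈ 25.01
n = 5

5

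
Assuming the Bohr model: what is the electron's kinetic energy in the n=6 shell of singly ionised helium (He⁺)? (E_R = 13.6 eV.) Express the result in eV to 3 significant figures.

1.51 eV

For a Coulomb orbit the virial theorem gives K = −E_n.
E_n = −E_R·Z²/n², so K = E_R·Z²/n² = 13.6 × 2²/6² = 1.51 eV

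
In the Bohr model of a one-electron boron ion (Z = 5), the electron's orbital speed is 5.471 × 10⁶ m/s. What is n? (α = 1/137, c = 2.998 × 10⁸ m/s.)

2

v_n = Zαc/n ⇒ n = Zαc/v = 5 × 0.007299 × 2.998 × 10⁸ / 5.471 × 10⁶ ≈ 2.00
n = 2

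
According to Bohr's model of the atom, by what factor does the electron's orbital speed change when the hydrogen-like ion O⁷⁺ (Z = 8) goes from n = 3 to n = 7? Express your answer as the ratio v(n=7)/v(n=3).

v ∝ Z^1 · n^-1; with Z fixed, v ∝ n^-1.
v(n=7)/v(n=3) = (7/3)^-1 = 3/7

3/7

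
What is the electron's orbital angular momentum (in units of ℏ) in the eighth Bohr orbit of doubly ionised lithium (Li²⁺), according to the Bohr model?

8

L_n = nℏ, so L/ℏ = n = 8.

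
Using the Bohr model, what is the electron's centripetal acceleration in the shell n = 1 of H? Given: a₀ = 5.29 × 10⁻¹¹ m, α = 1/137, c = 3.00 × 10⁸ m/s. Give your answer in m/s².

r = n²a₀/Z = 5.29 × 10⁻¹¹ m, v = Zαc/n = 2.19 × 10⁶ m/s
a = v²/r = (2.19 × 10⁶)² / 5.29 × 10⁻¹¹ = 9.06 × 10²² m/s²

9.06 × 10²² m/s²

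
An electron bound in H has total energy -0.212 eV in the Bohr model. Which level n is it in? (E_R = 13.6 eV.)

8

E_n = −E_R Z²/n² ⇒ n² = E_R Z²/(−E_n) = 13.6 × 1² / 0.212 ≈ 64.15
n = 8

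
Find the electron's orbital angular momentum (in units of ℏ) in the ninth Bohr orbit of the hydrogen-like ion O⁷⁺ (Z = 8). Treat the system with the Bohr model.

L_n = nℏ, so L/ℏ = n = 9.

9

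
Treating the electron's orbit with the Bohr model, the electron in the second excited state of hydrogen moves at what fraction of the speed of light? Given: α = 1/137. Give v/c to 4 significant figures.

v_n = Zαc/n, so v/c = Zα/n = 1 × 0.007299 / 3 = 0.002433

0.002433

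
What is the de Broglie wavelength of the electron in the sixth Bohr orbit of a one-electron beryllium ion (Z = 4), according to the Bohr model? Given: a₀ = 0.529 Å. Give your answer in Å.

The Bohr quantisation condition is nλ = 2πr_n.
r_n = n²a₀/Z = 4.76 Å
λ = 2πr_n/n = 2π·4.76/6 = 4.99 Å

4.99 Å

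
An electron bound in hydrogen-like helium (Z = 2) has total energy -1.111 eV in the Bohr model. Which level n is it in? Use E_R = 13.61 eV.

E_n = −E_R Z²/n² ⇒ n² = E_R Z²/(−E_n) = 13.61 × 2² / 1.111 ≈ 49.00
n = 7

7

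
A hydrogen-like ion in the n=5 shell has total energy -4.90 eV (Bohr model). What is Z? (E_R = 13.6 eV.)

E_n = −E_R Z²/n² ⇒ Z² = −E_n n²/E_R = 4.90 × 5² / 13.6 ≈ 9.01
Z = 3

3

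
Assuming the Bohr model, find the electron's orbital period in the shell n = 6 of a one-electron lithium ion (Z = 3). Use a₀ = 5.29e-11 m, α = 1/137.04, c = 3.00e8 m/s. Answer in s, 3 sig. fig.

r = n²a₀/Z = 6²·5.29e-11/3 = 6.35e-10 m
v = Zαc/n = 3·0.00730·3.00e8/6 = 1.09e6 m/s
T = 2πr/v = 3.64e-15 s

3.64e-15 s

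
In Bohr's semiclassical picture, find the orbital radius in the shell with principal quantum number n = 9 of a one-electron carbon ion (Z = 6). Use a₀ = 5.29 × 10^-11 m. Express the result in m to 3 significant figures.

7.14 × 10^-10 m

r_n = n²a₀/Z = 9² × 5.29 × 10^-11 / 6
    = 81 × 5.29 × 10^-11 / 6 = 7.14 × 10^-10 m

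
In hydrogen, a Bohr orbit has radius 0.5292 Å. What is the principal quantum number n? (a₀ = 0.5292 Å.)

1

r_n = n²a₀/Z ⇒ n² = rZ/a₀ = 0.5292 × 1 / 0.5292 ≈ 1.00
n = 1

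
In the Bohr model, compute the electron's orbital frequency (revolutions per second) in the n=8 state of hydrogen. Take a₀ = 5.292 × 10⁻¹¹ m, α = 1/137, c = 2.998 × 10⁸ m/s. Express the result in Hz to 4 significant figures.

r = n²a₀/Z = 3.387 × 10⁻⁹ m, v = Zαc/n = 2.735 × 10⁵ m/s
f = v/(2πr) = 1.285 × 10¹³ Hz

1.285 × 10¹³ Hz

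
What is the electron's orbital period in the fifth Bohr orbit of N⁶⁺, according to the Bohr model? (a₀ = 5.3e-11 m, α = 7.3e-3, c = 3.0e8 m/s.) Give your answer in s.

3.9e-16 s

r = n²a₀/Z = 5²·5.3e-11/7 = 1.9e-10 m
v = Zαc/n = 7·0.0073·3.0e8/5 = 3.1e6 m/s
T = 2πr/v = 3.9e-16 s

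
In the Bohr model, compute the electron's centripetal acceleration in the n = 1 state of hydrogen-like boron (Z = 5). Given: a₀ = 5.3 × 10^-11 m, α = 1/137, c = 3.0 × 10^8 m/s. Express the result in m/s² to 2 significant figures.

r = n²a₀/Z = 1.1 × 10^-11 m, v = Zαc/n = 1.1 × 10^7 m/s
a = v²/r = (1.1 × 10^7)² / 1.1 × 10^-11 = 1.1 × 10^25 m/s²

1.1 × 10^25 m/s²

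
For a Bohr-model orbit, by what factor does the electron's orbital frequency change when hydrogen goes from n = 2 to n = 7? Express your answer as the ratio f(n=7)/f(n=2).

8/343

f ∝ Z^2 · n^-3; with Z fixed, f ∝ n^-3.
f(n=7)/f(n=2) = (7/2)^-3 = 8/343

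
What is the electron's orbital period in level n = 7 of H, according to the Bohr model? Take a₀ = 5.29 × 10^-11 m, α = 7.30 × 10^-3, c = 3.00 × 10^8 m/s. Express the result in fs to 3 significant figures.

52.1 fs

r = n²a₀/Z = 7²·5.29 × 10^-11/1 = 2.59 × 10^-9 m
v = Zαc/n = 1·0.00730·3.00 × 10^8/7 = 3.13 × 10^5 m/s
T = 2πr/v = 5.21 × 10^-14 s = 52.1 fs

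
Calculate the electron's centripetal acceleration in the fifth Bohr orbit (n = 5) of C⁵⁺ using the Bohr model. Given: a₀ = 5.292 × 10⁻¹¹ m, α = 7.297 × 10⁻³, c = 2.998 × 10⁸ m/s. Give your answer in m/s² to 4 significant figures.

r = n²a₀/Z = 2.205 × 10⁻¹⁰ m, v = Zαc/n = 2.625 × 10⁶ m/s
a = v²/r = (2.625 × 10⁶)² / 2.205 × 10⁻¹⁰ = 3.125 × 10²² m/s²

3.125 × 10²² m/s²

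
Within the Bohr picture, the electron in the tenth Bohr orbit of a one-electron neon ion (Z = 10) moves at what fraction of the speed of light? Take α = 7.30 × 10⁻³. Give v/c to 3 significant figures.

v_n = Zαc/n, so v/c = Zα/n = 10 × 0.00730 / 10 = 0.00730

0.00730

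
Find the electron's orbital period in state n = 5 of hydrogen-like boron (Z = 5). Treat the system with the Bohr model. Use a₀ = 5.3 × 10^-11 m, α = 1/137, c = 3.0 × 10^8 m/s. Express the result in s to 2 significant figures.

r = n²a₀/Z = 5²·5.3 × 10^-11/5 = 2.6 × 10^-10 m
v = Zαc/n = 5·0.0073·3.0 × 10^8/5 = 2.2 × 10^6 m/s
T = 2πr/v = 7.6 × 10^-16 s

7.6 × 10^-16 s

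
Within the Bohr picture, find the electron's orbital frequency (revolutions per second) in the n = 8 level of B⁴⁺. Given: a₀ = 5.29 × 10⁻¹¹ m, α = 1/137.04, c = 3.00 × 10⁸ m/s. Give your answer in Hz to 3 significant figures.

r = n²a₀/Z = 6.77 × 10⁻¹⁰ m, v = Zαc/n = 1.37 × 10⁶ m/s
f = v/(2πr) = 3.22 × 10¹⁴ Hz

3.22 × 10¹⁴ Hz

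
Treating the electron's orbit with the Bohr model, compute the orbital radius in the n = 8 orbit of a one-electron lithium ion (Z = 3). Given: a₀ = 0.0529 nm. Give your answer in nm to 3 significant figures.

r_n = n²a₀/Z = 8² × 0.0529 / 3
    = 64 × 0.0529 / 3 = 1.13 nm

1.13 nm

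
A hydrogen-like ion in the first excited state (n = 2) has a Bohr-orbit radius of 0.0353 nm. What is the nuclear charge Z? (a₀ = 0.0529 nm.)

r_n = n²a₀/Z ⇒ Z = n²a₀/r = 2² × 0.0529 / 0.0353 ≈ 5.99
Z = 6

6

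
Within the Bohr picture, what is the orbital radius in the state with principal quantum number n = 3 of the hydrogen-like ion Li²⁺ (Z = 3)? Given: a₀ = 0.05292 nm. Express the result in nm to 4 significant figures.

0.1588 nm

r_n = n²a₀/Z = 3² × 0.05292 / 3
    = 9 × 0.05292 / 3 = 0.1588 nm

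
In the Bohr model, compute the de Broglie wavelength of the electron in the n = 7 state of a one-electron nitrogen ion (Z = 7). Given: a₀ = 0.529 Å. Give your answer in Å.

The Bohr quantisation condition is nλ = 2πr_n.
r_n = n²a₀/Z = 3.70 Å
λ = 2πr_n/n = 2π·3.70/7 = 3.32 Å

3.32 Å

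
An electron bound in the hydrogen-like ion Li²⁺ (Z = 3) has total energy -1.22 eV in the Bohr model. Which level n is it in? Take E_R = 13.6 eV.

10

E_n = −E_R Z²/n² ⇒ n² = E_R Z²/(−E_n) = 13.6 × 3² / 1.22 ≈ 100.33
n = 10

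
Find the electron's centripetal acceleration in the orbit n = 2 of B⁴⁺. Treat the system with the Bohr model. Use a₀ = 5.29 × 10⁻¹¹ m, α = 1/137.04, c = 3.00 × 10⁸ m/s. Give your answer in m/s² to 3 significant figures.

7.08 × 10²³ m/s²

r = n²a₀/Z = 4.23 × 10⁻¹¹ m, v = Zαc/n = 5.47 × 10⁶ m/s
a = v²/r = (5.47 × 10⁶)² / 4.23 × 10⁻¹¹ = 7.08 × 10²³ m/s²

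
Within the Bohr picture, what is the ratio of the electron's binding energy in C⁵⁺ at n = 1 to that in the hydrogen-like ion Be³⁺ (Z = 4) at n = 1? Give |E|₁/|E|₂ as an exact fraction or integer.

|E| ∝ Z^2 · n^-2
|E|₁/|E|₂ = (6/4)^2 · (1/1)^-2 = 9/4

9/4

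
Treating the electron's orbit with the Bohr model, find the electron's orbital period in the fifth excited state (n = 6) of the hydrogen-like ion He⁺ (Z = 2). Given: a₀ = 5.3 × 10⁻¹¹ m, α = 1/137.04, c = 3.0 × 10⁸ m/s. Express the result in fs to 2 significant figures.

r = n²a₀/Z = 6²·5.3 × 10⁻¹¹/2 = 9.5 × 10⁻¹⁰ m
v = Zαc/n = 2·0.0073·3.0 × 10⁸/6 = 7.3 × 10⁵ m/s
T = 2πr/v = 8.2 × 10⁻¹⁵ s = 8.2 fs

8.2 fs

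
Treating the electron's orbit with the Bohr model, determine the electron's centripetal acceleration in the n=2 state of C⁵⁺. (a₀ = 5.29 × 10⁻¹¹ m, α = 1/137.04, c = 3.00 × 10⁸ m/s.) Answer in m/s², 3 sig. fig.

r = n²a₀/Z = 3.53 × 10⁻¹¹ m, v = Zαc/n = 6.57 × 10⁶ m/s
a = v²/r = (6.57 × 10⁶)² / 3.53 × 10⁻¹¹ = 1.22 × 10²⁴ m/s²

1.22 × 10²⁴ m/s²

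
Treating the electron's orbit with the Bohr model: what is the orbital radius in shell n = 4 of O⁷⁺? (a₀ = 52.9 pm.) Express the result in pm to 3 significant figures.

106 pm

r_n = n²a₀/Z = 4² × 52.9 / 8
    = 16 × 52.9 / 8 = 106 pm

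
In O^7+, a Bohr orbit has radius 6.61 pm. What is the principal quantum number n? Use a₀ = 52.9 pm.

1

r_n = n²a₀/Z ⇒ n² = rZ/a₀ = 6.61 × 8 / 52.9 ≈ 1.00
n = 1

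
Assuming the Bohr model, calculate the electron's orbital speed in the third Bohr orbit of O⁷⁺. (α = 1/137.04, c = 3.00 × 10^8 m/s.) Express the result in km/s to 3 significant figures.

5840 km/s

v_n = Zαc/n = 8 × 0.00730 × 3.00 × 10^8 / 3
    = 5840 km/s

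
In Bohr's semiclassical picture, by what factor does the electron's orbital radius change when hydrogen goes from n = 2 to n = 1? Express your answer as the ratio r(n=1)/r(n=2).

r ∝ Z^-1 · n^2; with Z fixed, r ∝ n^2.
r(n=1)/r(n=2) = (1/2)^2 = 1/4

1/4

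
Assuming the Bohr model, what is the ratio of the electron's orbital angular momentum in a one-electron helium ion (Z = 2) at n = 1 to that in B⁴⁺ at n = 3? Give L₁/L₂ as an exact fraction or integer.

1/3

L = nℏ is independent of Z.
L₁/L₂ = n₁/n₂ = 1/3 = 1/3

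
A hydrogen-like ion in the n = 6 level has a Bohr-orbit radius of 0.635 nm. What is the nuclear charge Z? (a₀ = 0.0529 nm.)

r_n = n²a₀/Z ⇒ Z = n²a₀/r = 6² × 0.0529 / 0.635 ≈ 3.00
Z = 3

3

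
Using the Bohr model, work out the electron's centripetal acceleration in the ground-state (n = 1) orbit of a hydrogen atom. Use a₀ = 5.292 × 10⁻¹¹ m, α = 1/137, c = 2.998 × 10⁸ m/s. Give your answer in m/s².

9.049 × 10²² m/s²

r = n²a₀/Z = 5.292 × 10⁻¹¹ m, v = Zαc/n = 2.188 × 10⁶ m/s
a = v²/r = (2.188 × 10⁶)² / 5.292 × 10⁻¹¹ = 9.049 × 10²² m/s²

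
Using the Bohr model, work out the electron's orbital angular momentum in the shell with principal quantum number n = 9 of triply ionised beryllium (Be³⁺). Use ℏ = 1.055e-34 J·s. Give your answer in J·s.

9.495e-34 J·s

L_n = nℏ = 9 × 1.055e-34 = 9.495e-34 J·s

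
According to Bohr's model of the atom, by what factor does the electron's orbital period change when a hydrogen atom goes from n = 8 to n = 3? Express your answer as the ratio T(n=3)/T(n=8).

T ∝ Z^-2 · n^3; with Z fixed, T ∝ n^3.
T(n=3)/T(n=8) = (3/8)^3 = 27/512

27/512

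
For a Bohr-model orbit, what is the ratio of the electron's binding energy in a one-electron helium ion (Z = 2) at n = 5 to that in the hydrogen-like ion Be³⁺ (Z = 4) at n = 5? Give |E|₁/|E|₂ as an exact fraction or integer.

|E| ∝ Z^2 · n^-2
|E|₁/|E|₂ = (2/4)^2 · (5/5)^-2 = 1/4

1/4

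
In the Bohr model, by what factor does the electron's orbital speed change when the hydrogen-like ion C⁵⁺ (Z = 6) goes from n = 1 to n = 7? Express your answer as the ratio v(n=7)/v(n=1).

v ∝ Z^1 · n^-1; with Z fixed, v ∝ n^-1.
v(n=7)/v(n=1) = (7/1)^-1 = 1/7

1/7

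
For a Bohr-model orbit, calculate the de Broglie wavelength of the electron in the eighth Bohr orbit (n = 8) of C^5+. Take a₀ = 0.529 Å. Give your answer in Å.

The Bohr quantisation condition is nλ = 2πr_n.
r_n = n²a₀/Z = 5.64 Å
λ = 2πr_n/n = 2π·5.64/8 = 4.43 Å

4.43 Å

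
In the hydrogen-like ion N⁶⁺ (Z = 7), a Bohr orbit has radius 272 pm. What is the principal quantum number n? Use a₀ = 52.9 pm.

6

r_n = n²a₀/Z ⇒ n² = rZ/a₀ = 272 × 7 / 52.9 ≈ 35.99
n = 6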